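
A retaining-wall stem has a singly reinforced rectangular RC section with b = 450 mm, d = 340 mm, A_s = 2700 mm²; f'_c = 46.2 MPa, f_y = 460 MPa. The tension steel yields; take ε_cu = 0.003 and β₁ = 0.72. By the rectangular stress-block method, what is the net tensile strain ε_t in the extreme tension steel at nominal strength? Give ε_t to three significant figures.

ε_t ≈ 0.00745

a = A_s f_y/(0.85 f'_c b) = 70.28 mm.
β₁ = 0.72, so c = a/β₁ = 70.28/0.72 = 97.61 mm.
From the linear strain diagram with ε_cu = 0.003: ε_t = 0.003 (d − c)/c = 0.003 × (340 − 97.61)/97.61 = 0.00745.
Since ε_t ≥ 0.005, the section is tension-controlled.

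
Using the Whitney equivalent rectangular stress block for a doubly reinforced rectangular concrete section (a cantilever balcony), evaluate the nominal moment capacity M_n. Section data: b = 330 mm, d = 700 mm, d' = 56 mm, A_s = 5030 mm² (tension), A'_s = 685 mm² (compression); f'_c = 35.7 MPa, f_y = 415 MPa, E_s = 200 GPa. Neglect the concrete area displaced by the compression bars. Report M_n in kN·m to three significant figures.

Assume both tension and compression steel yield.
Net tension couple steel: A_s − A'_s = 4345 mm².
a = (A_s − A'_s) f_y / (0.85 f'_c b) = 1803175/(0.85 × 35.7 × 330) = 180.07 mm.
c = a/β₁ = 180.07/0.795 = 226.50 mm; ε'_s = 0.003(c − d')/c = 0.0023 ≥ f_y/E_s = 0.0021, so compression steel does yield.
M_n = (A_s − A'_s) f_y (d − a/2) + A'_s f_y (d − d') = [1803175 × (700 − 90.035) + 284275 × (700 − 56)] × 10⁻⁶ = 1099.87 + 183.07 = 1282.94 kN·m.

M_n ≈ 1280 kN·m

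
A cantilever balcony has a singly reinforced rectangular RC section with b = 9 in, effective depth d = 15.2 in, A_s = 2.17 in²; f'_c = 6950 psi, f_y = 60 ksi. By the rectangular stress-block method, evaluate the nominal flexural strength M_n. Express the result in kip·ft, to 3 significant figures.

T = A_s f_y = 2.17 × 60 = 130.2 kips.
a = T/(0.85 f'_c b) = 130.2/(0.85 × 6.95 × 9) = 2.449 in.
M_n = T(d − a/2) = 130.2 × (15.2 − 1.2245) = 1819.6 kip·in = 1819.6/12 = 151.63 kip·ft.

M_n ≈ 152 kip·ft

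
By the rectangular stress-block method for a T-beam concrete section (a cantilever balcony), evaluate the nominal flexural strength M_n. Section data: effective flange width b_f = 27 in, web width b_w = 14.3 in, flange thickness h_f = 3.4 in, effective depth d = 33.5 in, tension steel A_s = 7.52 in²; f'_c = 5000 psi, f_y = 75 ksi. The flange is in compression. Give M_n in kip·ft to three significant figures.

Tension: T = A_s f_y = 7.52 × 75 = 564 kips.
Try a within the flange: a = T/(0.85 f'_c b_f) = 564/(0.85 × 5 × 27) = 4.915 in.
a = 4.915 > h_f = 3.4 in: the block extends into the web. Split into flange-overhang and web parts.
C_f = 0.85 f'_c (b_f − b_w) h_f = 0.85 × 5 × (27 − 14.3) × 3.4 = 183.5 kips.
Remaining web compression depth: a_w = (T − C_f)/(0.85 f'_c b_w) = (564 − 183.5)/(0.85 × 5 × 14.3) = 6.261 in.
M_n = C_f(d − h_f/2) + (T − C_f)(d − a_w/2) = 183.5 × (33.5 − 1.7) + 380.5 × (33.5 − 3.1305) = 5835.3 + 11555.6 = 17390.9 kip·in.
M_n = 17390.9/12 = 1449.24 kip·ft.

M_n ≈ 1450 kip·ft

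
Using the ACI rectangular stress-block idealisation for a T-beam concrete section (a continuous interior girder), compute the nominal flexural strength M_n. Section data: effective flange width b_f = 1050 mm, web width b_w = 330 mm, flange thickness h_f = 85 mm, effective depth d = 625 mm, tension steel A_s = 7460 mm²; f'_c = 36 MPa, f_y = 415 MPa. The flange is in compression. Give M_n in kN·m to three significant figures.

M_n ≈ 1780 kN·m

Tension: T = A_s f_y = 7460 × 415 = 3095900 N.
Try a within the flange: a = T/(0.85 f'_c b_f) = 3095900/(0.85 × 36 × 1050) = 96.36 mm.
a = 96.36 > h_f = 85 mm: the block extends into the web. Split into flange-overhang and web parts.
C_f = 0.85 f'_c (b_f − b_w) h_f = 0.85 × 36 × (1050 − 330) × 85 = 1872720 N.
Remaining web compression depth: a_w = (T − C_f)/(0.85 f'_c b_w) = (3095900 − 1872720)/(0.85 × 36 × 330) = 121.13 mm.
M_n = C_f(d − h_f/2) + (T − C_f)(d − a_w/2) = 1872720 × (625 − 42.5) + 1223180 × (625 − 60.565) = 1090.86 + 690.41 = 1781.27 × 10⁶ N·mm.
M_n = 1781.27 kN·m.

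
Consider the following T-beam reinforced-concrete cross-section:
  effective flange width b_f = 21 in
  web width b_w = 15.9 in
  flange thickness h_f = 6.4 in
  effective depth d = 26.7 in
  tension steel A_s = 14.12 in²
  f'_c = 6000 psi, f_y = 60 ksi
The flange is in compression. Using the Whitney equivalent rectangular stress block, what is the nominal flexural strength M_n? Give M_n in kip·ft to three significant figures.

Tension: T = A_s f_y = 14.12 × 60 = 847.2 kips.
Try a within the flange: a = T/(0.85 f'_c b_f) = 847.2/(0.85 × 6 × 21) = 7.910 in.
a = 7.910 > h_f = 6.4 in: the block extends into the web. Split into flange-overhang and web parts.
C_f = 0.85 f'_c (b_f − b_w) h_f = 0.85 × 6 × (21 − 15.9) × 6.4 = 166.5 kips.
Remaining web compression depth: a_w = (T − C_f)/(0.85 f'_c b_w) = (847.2 − 166.5)/(0.85 × 6 × 15.9) = 8.394 in.
M_n = C_f(d − h_f/2) + (T − C_f)(d − a_w/2) = 166.5 × (26.7 − 3.2) + 680.7 × (26.7 − 4.197) = 3912.8 + 15317.8 = 19230.6 kip·in.
M_n = 19230.6/12 = 1602.55 kip·ft.

M_n ≈ 1600 kip·ft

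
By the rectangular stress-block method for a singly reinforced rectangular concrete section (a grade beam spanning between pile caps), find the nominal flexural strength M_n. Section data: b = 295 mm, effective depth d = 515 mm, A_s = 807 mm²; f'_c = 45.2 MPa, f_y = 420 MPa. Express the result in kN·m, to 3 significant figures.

T = A_s f_y = 807 × 420 = 338940 N = 338.94 kN.
From C = T: a = T/(0.85 f'_c b) = 338940/(0.85 × 45.2 × 295) = 29.90 mm.
M_n = T(d − a/2) = 338.94 kN × (515 − 14.95) mm = 169.49 kN·m.

M_n ≈ 169 kN·m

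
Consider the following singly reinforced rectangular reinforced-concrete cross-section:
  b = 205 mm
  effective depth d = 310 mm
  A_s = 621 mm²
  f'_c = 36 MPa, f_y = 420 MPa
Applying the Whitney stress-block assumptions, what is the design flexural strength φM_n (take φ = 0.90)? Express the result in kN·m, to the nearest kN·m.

φM_n ≈ 68 kN·m

T = A_s f_y = 621 × 420 = 260820 N = 260.82 kN.
From C = T: a = T/(0.85 f'_c b) = 260820/(0.85 × 36 × 205) = 41.58 mm.
M_n = T(d − a/2) = 260.82 kN × (310 − 20.79) mm = 75.43 kN·m.
φM_n = 0.90 × 75.43 = 67.89 kN·m.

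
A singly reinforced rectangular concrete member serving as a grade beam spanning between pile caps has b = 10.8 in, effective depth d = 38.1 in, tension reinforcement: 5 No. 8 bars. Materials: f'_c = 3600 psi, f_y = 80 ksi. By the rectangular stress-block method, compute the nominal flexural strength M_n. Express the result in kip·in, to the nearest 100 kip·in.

M_n ≈ 10500 kip·in

A_s = 5 × 0.79 = 3.95 in².
T = A_s f_y = 3.95 × 80 = 316 kips.
a = T/(0.85 f'_c b) = 316/(0.85 × 3.6 × 10.8) = 9.562 in.
M_n = T(d − a/2) = 316 × (38.1 − 4.781) = 10528.8 kip·in.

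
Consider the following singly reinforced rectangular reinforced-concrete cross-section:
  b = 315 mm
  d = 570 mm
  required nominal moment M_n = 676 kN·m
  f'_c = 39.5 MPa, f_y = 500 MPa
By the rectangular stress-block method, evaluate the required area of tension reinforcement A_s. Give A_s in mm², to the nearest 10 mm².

With M_n = 0.85 f'_c a b (d − a/2), solve the quadratic for a:
a = d − √(d² − 2M_n/(0.85 f'_c b)) = 570 − √(570² − 2 × 676×10⁶/(0.85 × 39.5 × 315)) = 126.08 mm.
A_s = 0.85 f'_c a b / f_y = 0.85 × 39.5 × 126.08 × 315 / 500 = 2666.9 mm².

A_s ≈ 2670 mm²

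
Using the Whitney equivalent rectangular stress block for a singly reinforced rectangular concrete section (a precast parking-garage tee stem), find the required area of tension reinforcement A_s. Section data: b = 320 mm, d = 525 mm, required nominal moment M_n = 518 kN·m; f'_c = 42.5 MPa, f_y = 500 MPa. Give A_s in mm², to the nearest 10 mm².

With M_n = 0.85 f'_c a b (d − a/2), solve the quadratic for a:
a = d − √(d² − 2M_n/(0.85 f'_c b)) = 525 − √(525² − 2 × 518×10⁶/(0.85 × 42.5 × 320)) = 93.72 mm.
A_s = 0.85 f'_c a b / f_y = 0.85 × 42.5 × 93.72 × 320 / 500 = 2166.8 mm².

A_s ≈ 2170 mm²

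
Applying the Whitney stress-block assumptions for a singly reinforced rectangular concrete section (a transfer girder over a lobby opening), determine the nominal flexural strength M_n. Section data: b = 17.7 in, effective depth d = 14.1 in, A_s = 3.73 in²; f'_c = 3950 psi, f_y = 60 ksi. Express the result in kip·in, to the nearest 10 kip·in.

T = A_s f_y = 3.73 × 60 = 223.8 kips.
a = T/(0.85 f'_c b) = 223.8/(0.85 × 3.95 × 17.7) = 3.766 in.
M_n = T(d − a/2) = 223.8 × (14.1 − 1.883) = 2734.2 kip·in.

M_n ≈ 2730 kip·in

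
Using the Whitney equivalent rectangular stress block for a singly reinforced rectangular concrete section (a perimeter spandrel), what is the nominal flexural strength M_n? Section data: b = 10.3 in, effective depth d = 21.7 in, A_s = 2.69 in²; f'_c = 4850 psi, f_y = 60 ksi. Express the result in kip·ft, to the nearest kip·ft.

M_n ≈ 266 kip·ft

T = A_s f_y = 2.69 × 60 = 161.4 kips.
a = T/(0.85 f'_c b) = 161.4/(0.85 × 4.85 × 10.3) = 3.801 in.
M_n = T(d − a/2) = 161.4 × (21.7 − 1.9005) = 3195.6 kip·in = 3195.6/12 = 266.30 kip·ft.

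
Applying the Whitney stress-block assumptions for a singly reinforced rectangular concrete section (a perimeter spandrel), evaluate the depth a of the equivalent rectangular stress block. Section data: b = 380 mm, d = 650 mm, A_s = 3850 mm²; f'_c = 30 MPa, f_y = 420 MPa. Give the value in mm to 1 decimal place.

T = A_s f_y = 3850 × 420 = 1617000 N = 1617 kN.
Setting C = 0.85 f'_c a b equal to T: a = 1617000/(0.85 × 30 × 380) = 166.9 mm.

a ≈ 166.9 mm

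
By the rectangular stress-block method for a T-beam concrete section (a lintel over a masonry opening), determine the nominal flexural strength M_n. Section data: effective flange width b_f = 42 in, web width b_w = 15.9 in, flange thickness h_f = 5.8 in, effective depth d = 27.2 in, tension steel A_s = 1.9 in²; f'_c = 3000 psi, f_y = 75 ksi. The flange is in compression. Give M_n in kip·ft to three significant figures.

M_n ≈ 315 kip·ft

Tension: T = A_s f_y = 1.9 × 75 = 142.5 kips.
Try a within the flange: a = T/(0.85 f'_c b_f) = 142.5/(0.85 × 3 × 42) = 1.331 in.
Since a = 1.331 ≤ h_f = 5.8 in, the stress block lies entirely in the flange; analyse as a rectangular beam of width b_f.
M_n = T(d − a/2) = 142.5 × (27.2 − 0.6655) = 3781.2 kip·in.
M_n = 3781.2/12 = 315.10 kip·ft.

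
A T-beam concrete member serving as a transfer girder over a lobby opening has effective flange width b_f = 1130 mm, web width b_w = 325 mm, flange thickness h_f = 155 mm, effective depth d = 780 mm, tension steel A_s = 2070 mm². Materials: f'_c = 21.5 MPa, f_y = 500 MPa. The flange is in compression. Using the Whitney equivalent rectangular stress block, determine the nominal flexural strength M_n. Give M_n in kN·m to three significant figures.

Tension: T = A_s f_y = 2070 × 500 = 1035000 N.
Try a within the flange: a = T/(0.85 f'_c b_f) = 1035000/(0.85 × 21.5 × 1130) = 50.12 mm.
Since a = 50.12 ≤ h_f = 155 mm, the stress block lies entirely in the flange; analyse as a rectangular beam of width b_f.
M_n = T(d − a/2) = 1035000 × (780 − 25.06) = 781.36 × 10⁶ N·mm.
M_n = 781.36 kN·m.

M_n ≈ 781 kN·m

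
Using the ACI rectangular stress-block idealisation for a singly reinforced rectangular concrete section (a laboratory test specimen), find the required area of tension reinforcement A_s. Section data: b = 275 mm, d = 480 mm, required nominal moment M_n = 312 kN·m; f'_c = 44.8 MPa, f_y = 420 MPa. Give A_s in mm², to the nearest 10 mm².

With M_n = 0.85 f'_c a b (d − a/2), solve the quadratic for a:
a = d − √(d² − 2M_n/(0.85 f'_c b)) = 480 − √(480² − 2 × 312×10⁶/(0.85 × 44.8 × 275)) = 66.71 mm.
A_s = 0.85 f'_c a b / f_y = 0.85 × 44.8 × 66.71 × 275 / 420 = 1663.3 mm².

A_s ≈ 1660 mm²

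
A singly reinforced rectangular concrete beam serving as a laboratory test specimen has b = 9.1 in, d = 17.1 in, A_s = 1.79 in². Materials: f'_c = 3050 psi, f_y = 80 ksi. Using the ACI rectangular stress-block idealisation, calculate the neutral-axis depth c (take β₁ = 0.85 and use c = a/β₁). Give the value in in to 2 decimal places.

T = A_s f_y = 1.79 × 80 = 143.2 kips.
a = T/(0.85 f'_c b) = 143.2/(0.85 × 3.05 × 9.1) = 6.0699 in.
With β₁ = 0.85, c = a/β₁ = 6.0699/0.85 = 7.14 in.

c ≈ 7.14 in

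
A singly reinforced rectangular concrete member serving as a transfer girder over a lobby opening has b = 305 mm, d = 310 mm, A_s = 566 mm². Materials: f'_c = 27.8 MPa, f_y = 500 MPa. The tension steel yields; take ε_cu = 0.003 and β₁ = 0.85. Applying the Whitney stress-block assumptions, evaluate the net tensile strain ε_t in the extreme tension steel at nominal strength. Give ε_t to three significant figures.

a = A_s f_y/(0.85 f'_c b) = 39.27 mm.
β₁ = 0.85, so c = a/β₁ = 39.27/0.85 = 46.20 mm.
From the linear strain diagram with ε_cu = 0.003: ε_t = 0.003 (d − c)/c = 0.003 × (310 − 46.20)/46.20 = 0.0171.
Since ε_t ≥ 0.005, the section is tension-controlled.

ε_t ≈ 0.0171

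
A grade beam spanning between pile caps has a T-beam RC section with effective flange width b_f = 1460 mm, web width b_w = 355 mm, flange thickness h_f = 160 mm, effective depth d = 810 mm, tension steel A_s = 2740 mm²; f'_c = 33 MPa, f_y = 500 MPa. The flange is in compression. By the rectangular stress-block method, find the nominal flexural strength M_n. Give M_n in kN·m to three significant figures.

M_n ≈ 1090 kN·m

Tension: T = A_s f_y = 2740 × 500 = 1370000 N.
Try a within the flange: a = T/(0.85 f'_c b_f) = 1370000/(0.85 × 33 × 1460) = 33.45 mm.
Since a = 33.45 ≤ h_f = 160 mm, the stress block lies entirely in the flange; analyse as a rectangular beam of width b_f.
M_n = T(d − a/2) = 1370000 × (810 − 16.725) = 1086.79 × 10⁶ N·mm.
M_n = 1086.79 kN·m.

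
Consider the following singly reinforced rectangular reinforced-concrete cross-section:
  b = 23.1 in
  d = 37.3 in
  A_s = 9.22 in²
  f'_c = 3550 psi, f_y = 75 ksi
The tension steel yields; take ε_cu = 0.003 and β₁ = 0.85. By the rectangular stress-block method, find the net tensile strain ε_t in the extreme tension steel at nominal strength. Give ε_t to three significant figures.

a = A_s f_y/(0.85 f'_c b) = 9.920 in.
β₁ = 0.85, so c = a/β₁ = 9.920/0.85 = 11.671 in.
From the linear strain diagram with ε_cu = 0.003: ε_t = 0.003 (d − c)/c = 0.003 × (37.3 − 11.671)/11.671 = 0.00659.
Since ε_t ≥ 0.005, the section is tension-controlled.

ε_t ≈ 0.00659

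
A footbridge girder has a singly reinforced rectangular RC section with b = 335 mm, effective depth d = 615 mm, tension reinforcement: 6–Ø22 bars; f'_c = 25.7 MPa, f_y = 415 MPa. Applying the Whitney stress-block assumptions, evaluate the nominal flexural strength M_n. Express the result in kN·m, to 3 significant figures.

M_n ≈ 521 kN·m

A_s = 6 × 380 = 2280 mm².
T = A_s f_y = 2280 × 415 = 946200 N = 946.2 kN.
From C = T: a = T/(0.85 f'_c b) = 946200/(0.85 × 25.7 × 335) = 129.30 mm.
M_n = T(d − a/2) = 946.2 kN × (615 − 64.65) mm = 520.74 kN·m.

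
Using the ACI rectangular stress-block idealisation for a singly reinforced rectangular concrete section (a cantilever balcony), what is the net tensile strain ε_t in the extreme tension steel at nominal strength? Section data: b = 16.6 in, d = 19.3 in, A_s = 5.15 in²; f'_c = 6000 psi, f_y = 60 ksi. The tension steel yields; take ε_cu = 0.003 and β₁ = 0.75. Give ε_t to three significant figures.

ε_t ≈ 0.00890

a = A_s f_y/(0.85 f'_c b) = 3.650 in.
β₁ = 0.75, so c = a/β₁ = 3.650/0.75 = 4.867 in.
From the linear strain diagram with ε_cu = 0.003: ε_t = 0.003 (d − c)/c = 0.003 × (19.3 − 4.867)/4.867 = 0.00890.
Since ε_t ≥ 0.005, the section is tension-controlled.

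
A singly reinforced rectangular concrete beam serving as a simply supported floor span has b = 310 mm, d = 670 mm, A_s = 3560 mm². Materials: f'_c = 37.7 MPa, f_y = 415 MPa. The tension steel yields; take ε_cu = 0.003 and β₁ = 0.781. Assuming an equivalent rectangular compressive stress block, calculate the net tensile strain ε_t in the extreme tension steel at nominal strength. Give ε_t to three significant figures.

a = A_s f_y/(0.85 f'_c b) = 148.72 mm.
β₁ = 0.781, so c = a/β₁ = 148.72/0.781 = 190.42 mm.
From the linear strain diagram with ε_cu = 0.003: ε_t = 0.003 (d − c)/c = 0.003 × (670 − 190.42)/190.42 = 0.00756.
Since ε_t ≥ 0.005, the section is tension-controlled.

ε_t ≈ 0.00756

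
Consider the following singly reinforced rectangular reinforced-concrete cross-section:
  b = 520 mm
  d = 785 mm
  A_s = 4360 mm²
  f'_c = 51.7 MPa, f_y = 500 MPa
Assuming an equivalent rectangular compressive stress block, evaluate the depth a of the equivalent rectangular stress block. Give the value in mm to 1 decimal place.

T = A_s f_y = 4360 × 500 = 2180000 N = 2180 kN.
Setting C = 0.85 f'_c a b equal to T: a = 2180000/(0.85 × 51.7 × 520) = 95.4 mm.

a ≈ 95.4 mm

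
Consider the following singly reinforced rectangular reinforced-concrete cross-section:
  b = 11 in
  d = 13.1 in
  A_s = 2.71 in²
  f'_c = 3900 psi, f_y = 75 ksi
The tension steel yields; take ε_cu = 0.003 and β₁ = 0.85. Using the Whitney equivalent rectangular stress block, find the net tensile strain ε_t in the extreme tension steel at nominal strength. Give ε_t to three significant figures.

ε_t ≈ 0.00299

a = A_s f_y/(0.85 f'_c b) = 5.574 in.
β₁ = 0.85, so c = a/β₁ = 5.574/0.85 = 6.558 in.
From the linear strain diagram with ε_cu = 0.003: ε_t = 0.003 (d − c)/c = 0.003 × (13.1 − 6.558)/6.558 = 0.00299.
ε_t < 0.004 — the section is over-reinforced for flexure under ACI limits.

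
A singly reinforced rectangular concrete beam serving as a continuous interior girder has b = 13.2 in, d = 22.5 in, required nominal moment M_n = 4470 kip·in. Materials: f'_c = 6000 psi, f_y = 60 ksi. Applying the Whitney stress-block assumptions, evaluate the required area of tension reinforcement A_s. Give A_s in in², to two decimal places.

From M_n = 0.85 f'_c a b (d − a/2):
a = d − √(d² − 2M_n/(0.85 f'_c b)) = 22.5 − √(22.5² − 2 × 4470/(0.85 × 6 × 13.2)) = 3.175 in.
A_s = 0.85 f'_c a b / f_y = 0.85 × 6 × 3.175 × 13.2 / 60 = 3.562 in².

A_s ≈ 3.56 in²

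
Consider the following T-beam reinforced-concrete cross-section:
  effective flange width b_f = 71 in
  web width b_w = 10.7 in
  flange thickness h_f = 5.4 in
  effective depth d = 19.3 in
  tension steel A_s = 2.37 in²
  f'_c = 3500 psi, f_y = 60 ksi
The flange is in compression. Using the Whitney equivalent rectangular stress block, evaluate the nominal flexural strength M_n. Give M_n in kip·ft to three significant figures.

Tension: T = A_s f_y = 2.37 × 60 = 142.2 kips.
Try a within the flange: a = T/(0.85 f'_c b_f) = 142.2/(0.85 × 3.5 × 71) = 0.673 in.
Since a = 0.673 ≤ h_f = 5.4 in, the stress block lies entirely in the flange; analyse as a rectangular beam of width b_f.
M_n = T(d − a/2) = 142.2 × (19.3 − 0.3365) = 2696.6 kip·in.
M_n = 2696.6/12 = 224.72 kip·ft.

M_n ≈ 225 kip·ft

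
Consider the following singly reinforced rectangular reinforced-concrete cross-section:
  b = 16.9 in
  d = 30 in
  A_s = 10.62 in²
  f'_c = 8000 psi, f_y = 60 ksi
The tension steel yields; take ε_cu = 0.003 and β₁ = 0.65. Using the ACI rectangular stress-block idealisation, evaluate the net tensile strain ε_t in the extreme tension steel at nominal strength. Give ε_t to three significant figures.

ε_t ≈ 0.00755

a = A_s f_y/(0.85 f'_c b) = 5.545 in.
β₁ = 0.65, so c = a/β₁ = 5.545/0.65 = 8.531 in.
From the linear strain diagram with ε_cu = 0.003: ε_t = 0.003 (d − c)/c = 0.003 × (30 − 8.531)/8.531 = 0.00755.
Since ε_t ≥ 0.005, the section is tension-controlled.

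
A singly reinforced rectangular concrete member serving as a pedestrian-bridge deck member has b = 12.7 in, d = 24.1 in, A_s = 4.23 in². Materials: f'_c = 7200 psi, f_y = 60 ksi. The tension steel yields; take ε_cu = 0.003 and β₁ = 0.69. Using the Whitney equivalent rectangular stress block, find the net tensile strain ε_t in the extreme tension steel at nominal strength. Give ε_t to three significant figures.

ε_t ≈ 0.0123

a = A_s f_y/(0.85 f'_c b) = 3.265 in.
β₁ = 0.69, so c = a/β₁ = 3.265/0.69 = 4.732 in.
From the linear strain diagram with ε_cu = 0.003: ε_t = 0.003 (d − c)/c = 0.003 × (24.1 − 4.732)/4.732 = 0.0123.
Since ε_t ≥ 0.005, the section is tension-controlled.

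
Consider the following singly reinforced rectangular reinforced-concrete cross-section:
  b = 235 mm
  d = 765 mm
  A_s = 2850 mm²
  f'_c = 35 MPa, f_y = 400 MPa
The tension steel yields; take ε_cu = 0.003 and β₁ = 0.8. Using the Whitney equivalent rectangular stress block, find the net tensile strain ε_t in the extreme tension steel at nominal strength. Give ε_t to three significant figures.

a = A_s f_y/(0.85 f'_c b) = 163.06 mm.
β₁ = 0.8, so c = a/β₁ = 163.06/0.8 = 203.83 mm.
From the linear strain diagram with ε_cu = 0.003: ε_t = 0.003 (d − c)/c = 0.003 × (765 − 203.83)/203.83 = 0.00826.
Since ε_t ≥ 0.005, the section is tension-controlled.

ε_t ≈ 0.00826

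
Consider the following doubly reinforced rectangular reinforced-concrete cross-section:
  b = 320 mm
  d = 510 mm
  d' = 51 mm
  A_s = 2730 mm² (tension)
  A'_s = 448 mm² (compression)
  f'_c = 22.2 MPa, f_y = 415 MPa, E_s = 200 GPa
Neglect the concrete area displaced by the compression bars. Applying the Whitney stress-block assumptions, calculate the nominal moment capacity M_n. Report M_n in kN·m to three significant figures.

Assume both tension and compression steel yield.
Net tension couple steel: A_s − A'_s = 2282 mm².
a = (A_s − A'_s) f_y / (0.85 f'_c b) = 947030/(0.85 × 22.2 × 320) = 156.83 mm.
c = a/β₁ = 156.83/0.85 = 184.51 mm; ε'_s = 0.003(c − d')/c = 0.0022 ≥ f_y/E_s = 0.0021, so compression steel does yield.
M_n = (A_s − A'_s) f_y (d − a/2) + A'_s f_y (d − d') = [947030 × (510 − 78.415) + 185920 × (510 − 51)] × 10⁻⁶ = 408.72 + 85.34 = 494.06 kN·m.

M_n ≈ 494 kN·m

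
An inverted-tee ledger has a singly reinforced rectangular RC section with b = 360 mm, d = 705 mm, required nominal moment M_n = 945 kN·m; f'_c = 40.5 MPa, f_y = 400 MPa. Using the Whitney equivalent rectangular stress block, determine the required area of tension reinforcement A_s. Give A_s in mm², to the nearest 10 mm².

With M_n = 0.85 f'_c a b (d − a/2), solve the quadratic for a:
a = d − √(d² − 2M_n/(0.85 f'_c b)) = 705 − √(705² − 2 × 945×10⁶/(0.85 × 40.5 × 360)) = 118.04 mm.
A_s = 0.85 f'_c a b / f_y = 0.85 × 40.5 × 118.04 × 360 / 400 = 3657.2 mm².

A_s ≈ 3660 mm²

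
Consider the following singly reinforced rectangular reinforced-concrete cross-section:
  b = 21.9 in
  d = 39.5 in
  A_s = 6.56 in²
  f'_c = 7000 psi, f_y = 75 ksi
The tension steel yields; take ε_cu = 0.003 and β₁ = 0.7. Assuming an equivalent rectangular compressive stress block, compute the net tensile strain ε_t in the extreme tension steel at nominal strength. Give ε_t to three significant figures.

ε_t ≈ 0.0190

a = A_s f_y/(0.85 f'_c b) = 3.776 in.
β₁ = 0.7, so c = a/β₁ = 3.776/0.7 = 5.394 in.
From the linear strain diagram with ε_cu = 0.003: ε_t = 0.003 (d − c)/c = 0.003 × (39.5 − 5.394)/5.394 = 0.0190.
Since ε_t ≥ 0.005, the section is tension-controlled.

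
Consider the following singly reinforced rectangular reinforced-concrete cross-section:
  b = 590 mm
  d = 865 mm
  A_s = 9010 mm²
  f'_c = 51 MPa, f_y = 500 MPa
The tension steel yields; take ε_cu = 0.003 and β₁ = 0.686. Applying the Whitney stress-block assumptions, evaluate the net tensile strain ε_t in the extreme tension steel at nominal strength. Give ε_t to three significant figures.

ε_t ≈ 0.00711

a = A_s f_y/(0.85 f'_c b) = 176.14 mm.
β₁ = 0.686, so c = a/β₁ = 176.14/0.686 = 256.76 mm.
From the linear strain diagram with ε_cu = 0.003: ε_t = 0.003 (d − c)/c = 0.003 × (865 − 256.76)/256.76 = 0.00711.
Since ε_t ≥ 0.005, the section is tension-controlled.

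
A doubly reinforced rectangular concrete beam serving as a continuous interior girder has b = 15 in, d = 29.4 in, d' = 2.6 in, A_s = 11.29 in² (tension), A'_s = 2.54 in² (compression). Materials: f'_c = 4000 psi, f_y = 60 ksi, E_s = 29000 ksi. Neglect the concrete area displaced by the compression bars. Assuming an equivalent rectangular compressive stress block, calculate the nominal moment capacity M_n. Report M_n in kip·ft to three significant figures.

M_n ≈ 1400 kip·ft

Assume both steels yield.
a = (A_s − A'_s) f_y/(0.85 f'_c b) = (11.29 − 2.54) × 60/(0.85 × 4 × 15) = 10.294 in.
c = a/β₁ = 10.294/0.85 = 12.111 in; ε'_s = 0.003(c − d')/c = 0.0024 ≥ ε_y = 0.0021, so the compression steel yields.
M_n = (A_s − A'_s) f_y (d − a/2) + A'_s f_y (d − d') = 525 × (29.4 − 5.147) + 152.4 × (29.4 − 2.6) = 12732.8 + 4084.3 = 16817.1 kip·in = 16817.1/12 = 1401.43 kip·ft.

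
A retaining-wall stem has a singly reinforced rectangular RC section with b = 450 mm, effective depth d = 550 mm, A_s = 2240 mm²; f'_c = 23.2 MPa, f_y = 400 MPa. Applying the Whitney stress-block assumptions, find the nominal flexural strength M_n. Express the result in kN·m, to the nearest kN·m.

T = A_s f_y = 2240 × 400 = 896000 N = 896 kN.
From C = T: a = T/(0.85 f'_c b) = 896000/(0.85 × 23.2 × 450) = 100.97 mm.
M_n = T(d − a/2) = 896 kN × (550 − 50.485) mm = 447.57 kN·m.

M_n ≈ 448 kN·m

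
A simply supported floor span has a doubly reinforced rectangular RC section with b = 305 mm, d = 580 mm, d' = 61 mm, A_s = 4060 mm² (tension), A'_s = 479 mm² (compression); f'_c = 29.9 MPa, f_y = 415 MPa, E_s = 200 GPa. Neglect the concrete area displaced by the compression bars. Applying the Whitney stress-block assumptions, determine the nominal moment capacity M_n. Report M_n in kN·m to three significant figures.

M_n ≈ 823 kN·m

Assume both tension and compression steel yield.
Net tension couple steel: A_s − A'_s = 3581 mm².
a = (A_s − A'_s) f_y / (0.85 f'_c b) = 1486115/(0.85 × 29.9 × 305) = 191.72 mm.
c = a/β₁ = 191.72/0.836 = 229.33 mm; ε'_s = 0.003(c − d')/c = 0.0022 ≥ f_y/E_s = 0.0021, so compression steel does yield.
M_n = (A_s − A'_s) f_y (d − a/2) + A'_s f_y (d − d') = [1486115 × (580 − 95.86) + 198785 × (580 − 61)] × 10⁻⁶ = 719.49 + 103.17 = 822.66 kN·m.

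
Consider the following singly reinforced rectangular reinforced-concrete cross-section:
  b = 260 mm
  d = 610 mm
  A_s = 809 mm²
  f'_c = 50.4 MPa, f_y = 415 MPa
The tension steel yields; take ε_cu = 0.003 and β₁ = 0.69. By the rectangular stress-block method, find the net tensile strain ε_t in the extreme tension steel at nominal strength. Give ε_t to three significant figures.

a = A_s f_y/(0.85 f'_c b) = 30.14 mm.
β₁ = 0.69, so c = a/β₁ = 30.14/0.69 = 43.68 mm.
From the linear strain diagram with ε_cu = 0.003: ε_t = 0.003 (d − c)/c = 0.003 × (610 − 43.68)/43.68 = 0.0389.
Since ε_t ≥ 0.005, the section is tension-controlled.

ε_t ≈ 0.0389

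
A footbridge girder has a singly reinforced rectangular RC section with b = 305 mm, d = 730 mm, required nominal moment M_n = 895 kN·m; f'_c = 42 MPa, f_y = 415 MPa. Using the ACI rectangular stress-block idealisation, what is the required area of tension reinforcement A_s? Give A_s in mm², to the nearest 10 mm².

With M_n = 0.85 f'_c a b (d − a/2), solve the quadratic for a:
a = d − √(d² − 2M_n/(0.85 f'_c b)) = 730 − √(730² − 2 × 895×10⁶/(0.85 × 42 × 305)) = 122.95 mm.
A_s = 0.85 f'_c a b / f_y = 0.85 × 42 × 122.95 × 305 / 415 = 3225.9 mm².

A_s ≈ 3230 mm²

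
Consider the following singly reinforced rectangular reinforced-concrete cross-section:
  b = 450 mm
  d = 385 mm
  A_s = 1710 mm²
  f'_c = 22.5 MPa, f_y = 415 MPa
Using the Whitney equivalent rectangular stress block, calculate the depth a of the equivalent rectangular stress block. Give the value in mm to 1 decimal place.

a ≈ 82.5 mm

T = A_s f_y = 1710 × 415 = 709650 N = 709.65 kN.
Setting C = 0.85 f'_c a b equal to T: a = 709650/(0.85 × 22.5 × 450) = 82.5 mm.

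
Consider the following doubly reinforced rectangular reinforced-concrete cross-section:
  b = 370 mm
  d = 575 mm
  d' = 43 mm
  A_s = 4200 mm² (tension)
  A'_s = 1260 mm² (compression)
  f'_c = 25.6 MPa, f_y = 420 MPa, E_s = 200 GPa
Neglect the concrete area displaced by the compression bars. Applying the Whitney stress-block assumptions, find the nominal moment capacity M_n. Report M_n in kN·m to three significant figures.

Assume both tension and compression steel yield.
Net tension couple steel: A_s − A'_s = 2940 mm².
a = (A_s − A'_s) f_y / (0.85 f'_c b) = 1234800/(0.85 × 25.6 × 370) = 153.37 mm.
c = a/β₁ = 153.37/0.85 = 180.44 mm; ε'_s = 0.003(c − d')/c = 0.0023 ≥ f_y/E_s = 0.0021, so compression steel does yield.
M_n = (A_s − A'_s) f_y (d − a/2) + A'_s f_y (d − d') = [1234800 × (575 − 76.685) + 529200 × (575 − 43)] × 10⁻⁶ = 615.32 + 281.53 = 896.85 kN·m.

M_n ≈ 897 kN·m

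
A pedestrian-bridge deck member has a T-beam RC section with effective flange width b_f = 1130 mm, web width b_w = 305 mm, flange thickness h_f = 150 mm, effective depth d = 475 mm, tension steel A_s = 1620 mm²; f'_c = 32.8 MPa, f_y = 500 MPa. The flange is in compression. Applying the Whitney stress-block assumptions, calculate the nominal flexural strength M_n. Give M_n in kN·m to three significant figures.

M_n ≈ 374 kN·m

Tension: T = A_s f_y = 1620 × 500 = 810000 N.
Try a within the flange: a = T/(0.85 f'_c b_f) = 810000/(0.85 × 32.8 × 1130) = 25.71 mm.
Since a = 25.71 ≤ h_f = 150 mm, the stress block lies entirely in the flange; analyse as a rectangular beam of width b_f.
M_n = T(d − a/2) = 810000 × (475 − 12.855) = 374.34 × 10⁶ N·mm.
M_n = 374.34 kN·m.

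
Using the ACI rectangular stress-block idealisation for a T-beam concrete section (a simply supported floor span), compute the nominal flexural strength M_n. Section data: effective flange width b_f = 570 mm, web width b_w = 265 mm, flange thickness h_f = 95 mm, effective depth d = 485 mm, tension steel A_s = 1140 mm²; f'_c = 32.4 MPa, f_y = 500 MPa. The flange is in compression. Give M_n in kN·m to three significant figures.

M_n ≈ 266 kN·m

Tension: T = A_s f_y = 1140 × 500 = 570000 N.
Try a within the flange: a = T/(0.85 f'_c b_f) = 570000/(0.85 × 32.4 × 570) = 36.31 mm.
Since a = 36.31 ≤ h_f = 95 mm, the stress block lies entirely in the flange; analyse as a rectangular beam of width b_f.
M_n = T(d − a/2) = 570000 × (485 − 18.155) = 266.10 × 10⁶ N·mm.
M_n = 266.10 kN·m.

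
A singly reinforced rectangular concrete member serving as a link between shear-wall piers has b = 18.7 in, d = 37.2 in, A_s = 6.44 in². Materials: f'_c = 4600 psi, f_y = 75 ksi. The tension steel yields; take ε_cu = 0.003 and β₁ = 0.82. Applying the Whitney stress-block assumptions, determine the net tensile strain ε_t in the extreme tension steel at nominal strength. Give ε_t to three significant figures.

ε_t ≈ 0.0109

a = A_s f_y/(0.85 f'_c b) = 6.606 in.
β₁ = 0.82, so c = a/β₁ = 6.606/0.82 = 8.056 in.
From the linear strain diagram with ε_cu = 0.003: ε_t = 0.003 (d − c)/c = 0.003 × (37.2 − 8.056)/8.056 = 0.0109.
Since ε_t ≥ 0.005, the section is tension-controlled.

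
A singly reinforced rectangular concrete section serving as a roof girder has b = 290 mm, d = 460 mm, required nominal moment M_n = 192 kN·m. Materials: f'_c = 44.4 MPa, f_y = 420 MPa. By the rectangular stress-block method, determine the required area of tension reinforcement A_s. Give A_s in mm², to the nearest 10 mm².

With M_n = 0.85 f'_c a b (d − a/2), solve the quadratic for a:
a = d − √(d² − 2M_n/(0.85 f'_c b)) = 460 − √(460² − 2 × 192×10⁶/(0.85 × 44.4 × 290)) = 39.86 mm.
A_s = 0.85 f'_c a b / f_y = 0.85 × 44.4 × 39.86 × 290 / 420 = 1038.7 mm².

A_s ≈ 1040 mm²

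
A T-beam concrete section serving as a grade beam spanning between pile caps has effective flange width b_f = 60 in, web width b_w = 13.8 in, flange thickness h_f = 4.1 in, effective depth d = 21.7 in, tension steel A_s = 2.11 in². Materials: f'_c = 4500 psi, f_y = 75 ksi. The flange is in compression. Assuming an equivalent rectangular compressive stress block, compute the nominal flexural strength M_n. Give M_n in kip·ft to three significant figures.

Tension: T = A_s f_y = 2.11 × 75 = 158.25 kips.
Try a within the flange: a = T/(0.85 f'_c b_f) = 158.25/(0.85 × 4.5 × 60) = 0.690 in.
Since a = 0.690 ≤ h_f = 4.1 in, the stress block lies entirely in the flange; analyse as a rectangular beam of width b_f.
M_n = T(d − a/2) = 158.25 × (21.7 − 0.345) = 3379.4 kip·in.
M_n = 3379.4/12 = 281.62 kip·ft.

M_n ≈ 282 kip·ft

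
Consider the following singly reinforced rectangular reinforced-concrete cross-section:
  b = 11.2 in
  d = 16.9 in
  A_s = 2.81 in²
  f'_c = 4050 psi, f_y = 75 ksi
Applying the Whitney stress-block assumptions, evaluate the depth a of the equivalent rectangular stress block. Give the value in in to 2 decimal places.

a ≈ 5.47 in

T = A_s f_y = 2.81 × 75 = 210.75 kips.
a = T/(0.85 f'_c b) = 210.75/(0.85 × 4.05 × 11.2) = 5.47 in.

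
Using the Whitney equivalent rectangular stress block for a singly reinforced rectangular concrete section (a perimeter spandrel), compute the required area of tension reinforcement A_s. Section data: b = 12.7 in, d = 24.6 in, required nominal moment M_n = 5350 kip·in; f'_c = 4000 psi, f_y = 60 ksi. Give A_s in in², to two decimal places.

From M_n = 0.85 f'_c a b (d − a/2):
a = d − √(d² − 2M_n/(0.85 f'_c b)) = 24.6 − √(24.6² − 2 × 5350/(0.85 × 4 × 12.7)) = 5.696 in.
A_s = 0.85 f'_c a b / f_y = 0.85 × 4 × 5.696 × 12.7 / 60 = 4.099 in².

A_s ≈ 4.10 in²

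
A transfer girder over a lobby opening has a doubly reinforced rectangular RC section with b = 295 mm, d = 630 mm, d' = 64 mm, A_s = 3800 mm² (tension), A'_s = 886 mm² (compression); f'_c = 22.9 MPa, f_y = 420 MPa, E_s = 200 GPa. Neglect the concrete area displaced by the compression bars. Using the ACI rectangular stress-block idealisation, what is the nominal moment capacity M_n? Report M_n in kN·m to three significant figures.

Assume both tension and compression steel yield.
Net tension couple steel: A_s − A'_s = 2914 mm².
a = (A_s − A'_s) f_y / (0.85 f'_c b) = 1223880/(0.85 × 22.9 × 295) = 213.14 mm.
c = a/β₁ = 213.14/0.85 = 250.75 mm; ε'_s = 0.003(c − d')/c = 0.0022 ≥ f_y/E_s = 0.0021, so compression steel does yield.
M_n = (A_s − A'_s) f_y (d − a/2) + A'_s f_y (d − d') = [1223880 × (630 − 106.57) + 372120 × (630 − 64)] × 10⁻⁶ = 640.62 + 210.62 = 851.24 kN·m.

M_n ≈ 851 kN·m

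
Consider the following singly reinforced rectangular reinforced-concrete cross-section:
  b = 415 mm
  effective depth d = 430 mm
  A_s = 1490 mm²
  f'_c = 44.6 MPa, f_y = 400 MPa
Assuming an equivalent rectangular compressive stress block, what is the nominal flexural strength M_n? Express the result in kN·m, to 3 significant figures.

T = A_s f_y = 1490 × 400 = 596000 N = 596 kN.
From C = T: a = T/(0.85 f'_c b) = 596000/(0.85 × 44.6 × 415) = 37.88 mm.
M_n = T(d − a/2) = 596 kN × (430 − 18.94) mm = 244.99 kN·m.

M_n ≈ 245 kN·m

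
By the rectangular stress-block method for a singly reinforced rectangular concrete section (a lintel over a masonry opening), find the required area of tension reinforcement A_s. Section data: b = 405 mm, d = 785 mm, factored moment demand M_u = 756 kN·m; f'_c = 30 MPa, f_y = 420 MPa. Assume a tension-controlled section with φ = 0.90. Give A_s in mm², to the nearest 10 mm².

A_s ≈ 2740 mm²

M_n = M_u/φ = 756/0.90 = 840 kN·m.
With M_n = 0.85 f'_c a b (d − a/2), solve the quadratic for a:
a = d − √(d² − 2M_n/(0.85 f'_c b)) = 785 − √(785² − 2 × 840×10⁶/(0.85 × 30 × 405)) = 111.54 mm.
A_s = 0.85 f'_c a b / f_y = 0.85 × 30 × 111.54 × 405 / 420 = 2742.7 mm².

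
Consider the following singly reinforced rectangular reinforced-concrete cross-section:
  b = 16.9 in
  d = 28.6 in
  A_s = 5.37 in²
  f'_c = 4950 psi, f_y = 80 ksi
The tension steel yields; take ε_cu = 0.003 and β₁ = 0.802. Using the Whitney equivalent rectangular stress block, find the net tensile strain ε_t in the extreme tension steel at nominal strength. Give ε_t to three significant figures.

a = A_s f_y/(0.85 f'_c b) = 6.042 in.
β₁ = 0.802, so c = a/β₁ = 6.042/0.802 = 7.534 in.
From the linear strain diagram with ε_cu = 0.003: ε_t = 0.003 (d − c)/c = 0.003 × (28.6 − 7.534)/7.534 = 0.00839.
Since ε_t ≥ 0.005, the section is tension-controlled.

ε_t ≈ 0.00839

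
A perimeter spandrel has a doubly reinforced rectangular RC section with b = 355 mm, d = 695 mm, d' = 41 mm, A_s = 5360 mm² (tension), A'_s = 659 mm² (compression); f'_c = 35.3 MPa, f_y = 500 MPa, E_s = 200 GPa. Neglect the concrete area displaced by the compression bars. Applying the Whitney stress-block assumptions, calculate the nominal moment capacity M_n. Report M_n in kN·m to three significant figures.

Assume both tension and compression steel yield.
Net tension couple steel: A_s − A'_s = 4701 mm².
a = (A_s − A'_s) f_y / (0.85 f'_c b) = 2350500/(0.85 × 35.3 × 355) = 220.67 mm.
c = a/β₁ = 220.67/0.798 = 276.53 mm; ε'_s = 0.003(c − d')/c = 0.0026 ≥ f_y/E_s = 0.0025, so compression steel does yield.
M_n = (A_s − A'_s) f_y (d − a/2) + A'_s f_y (d − d') = [2350500 × (695 − 110.335) + 329500 × (695 − 41)] × 10⁻⁶ = 1374.26 + 215.49 = 1589.75 kN·m.

M_n ≈ 1590 kN·m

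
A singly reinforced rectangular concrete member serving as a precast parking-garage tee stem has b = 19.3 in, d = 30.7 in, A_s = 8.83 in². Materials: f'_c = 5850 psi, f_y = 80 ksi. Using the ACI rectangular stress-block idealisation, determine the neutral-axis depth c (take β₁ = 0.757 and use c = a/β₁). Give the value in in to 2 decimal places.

T = A_s f_y = 8.83 × 80 = 706.4 kips.
a = T/(0.85 f'_c b) = 706.4/(0.85 × 5.85 × 19.3) = 7.3607 in.
With β₁ = 0.757, c = a/β₁ = 7.3607/0.757 = 9.72 in.

c ≈ 9.72 in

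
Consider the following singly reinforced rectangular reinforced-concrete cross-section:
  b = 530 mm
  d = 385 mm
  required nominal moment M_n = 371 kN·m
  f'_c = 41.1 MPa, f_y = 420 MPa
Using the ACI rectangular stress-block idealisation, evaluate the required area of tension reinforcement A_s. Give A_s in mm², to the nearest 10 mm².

With M_n = 0.85 f'_c a b (d − a/2), solve the quadratic for a:
a = d − √(d² − 2M_n/(0.85 f'_c b)) = 385 − √(385² − 2 × 371×10⁶/(0.85 × 41.1 × 530)) = 56.14 mm.
A_s = 0.85 f'_c a b / f_y = 0.85 × 41.1 × 56.14 × 530 / 420 = 2474.9 mm².

A_s ≈ 2470 mm²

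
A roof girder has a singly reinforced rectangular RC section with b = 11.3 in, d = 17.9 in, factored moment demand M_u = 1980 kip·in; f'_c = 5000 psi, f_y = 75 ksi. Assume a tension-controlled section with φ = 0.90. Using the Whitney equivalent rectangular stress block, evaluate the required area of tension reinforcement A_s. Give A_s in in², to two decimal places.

M_n = M_u/φ = 1980/0.90 = 2200 kip·in.
From M_n = 0.85 f'_c a b (d − a/2):
a = d − √(d² − 2M_n/(0.85 f'_c b)) = 17.9 − √(17.9² − 2 × 2200/(0.85 × 5 × 11.3)) = 2.774 in.
A_s = 0.85 f'_c a b / f_y = 0.85 × 5 × 2.774 × 11.3 / 75 = 1.776 in².

A_s ≈ 1.78 in²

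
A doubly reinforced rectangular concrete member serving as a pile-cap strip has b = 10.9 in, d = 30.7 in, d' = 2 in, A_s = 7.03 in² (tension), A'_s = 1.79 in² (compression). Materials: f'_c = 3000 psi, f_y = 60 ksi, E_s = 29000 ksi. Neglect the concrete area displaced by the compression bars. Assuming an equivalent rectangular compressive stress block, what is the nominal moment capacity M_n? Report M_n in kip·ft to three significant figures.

M_n ≈ 913 kip·ft

Assume both steels yield.
a = (A_s − A'_s) f_y/(0.85 f'_c b) = (7.03 − 1.79) × 60/(0.85 × 3 × 10.9) = 11.311 in.
c = a/β₁ = 11.311/0.85 = 13.307 in; ε'_s = 0.003(c − d')/c = 0.0025 ≥ ε_y = 0.0021, so the compression steel yields.
M_n = (A_s − A'_s) f_y (d − a/2) + A'_s f_y (d − d') = 314.4 × (30.7 − 5.6555) + 107.4 × (30.7 − 2) = 7874.0 + 3082.4 = 10956.4 kip·in = 10956.4/12 = 913.03 kip·ft.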